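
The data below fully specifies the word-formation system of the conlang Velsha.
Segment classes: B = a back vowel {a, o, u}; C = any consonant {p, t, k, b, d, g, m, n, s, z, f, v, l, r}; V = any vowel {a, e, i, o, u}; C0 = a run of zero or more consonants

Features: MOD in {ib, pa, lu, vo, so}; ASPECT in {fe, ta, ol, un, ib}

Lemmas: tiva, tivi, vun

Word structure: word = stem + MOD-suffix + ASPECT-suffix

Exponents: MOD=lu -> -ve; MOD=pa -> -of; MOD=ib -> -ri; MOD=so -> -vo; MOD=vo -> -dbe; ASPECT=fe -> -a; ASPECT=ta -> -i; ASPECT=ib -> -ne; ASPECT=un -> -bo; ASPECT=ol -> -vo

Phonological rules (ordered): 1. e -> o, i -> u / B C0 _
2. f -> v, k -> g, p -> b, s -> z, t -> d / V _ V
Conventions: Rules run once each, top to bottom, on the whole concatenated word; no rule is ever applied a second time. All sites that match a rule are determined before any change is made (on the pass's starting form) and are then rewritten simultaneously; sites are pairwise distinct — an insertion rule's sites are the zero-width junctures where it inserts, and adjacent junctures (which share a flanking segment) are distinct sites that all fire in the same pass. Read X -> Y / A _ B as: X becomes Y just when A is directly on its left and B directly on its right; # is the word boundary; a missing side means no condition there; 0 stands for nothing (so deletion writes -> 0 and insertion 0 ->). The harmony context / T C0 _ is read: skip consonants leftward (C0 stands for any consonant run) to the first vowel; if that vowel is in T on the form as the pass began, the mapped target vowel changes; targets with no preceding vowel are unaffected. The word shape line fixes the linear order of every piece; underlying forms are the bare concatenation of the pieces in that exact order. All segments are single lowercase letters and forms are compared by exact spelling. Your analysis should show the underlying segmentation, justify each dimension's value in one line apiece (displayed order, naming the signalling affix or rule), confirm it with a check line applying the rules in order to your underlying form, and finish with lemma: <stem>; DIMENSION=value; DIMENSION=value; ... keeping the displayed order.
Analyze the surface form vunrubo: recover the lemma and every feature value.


underlying: vun-ri-bo
MOD=ib - signalled by the affix -ri
ASPECT=un - signalled by the affix -bo
check: vunribo -> vunrubo -> vunrubo
lemma: vun; MOD=ib; ASPECT=un


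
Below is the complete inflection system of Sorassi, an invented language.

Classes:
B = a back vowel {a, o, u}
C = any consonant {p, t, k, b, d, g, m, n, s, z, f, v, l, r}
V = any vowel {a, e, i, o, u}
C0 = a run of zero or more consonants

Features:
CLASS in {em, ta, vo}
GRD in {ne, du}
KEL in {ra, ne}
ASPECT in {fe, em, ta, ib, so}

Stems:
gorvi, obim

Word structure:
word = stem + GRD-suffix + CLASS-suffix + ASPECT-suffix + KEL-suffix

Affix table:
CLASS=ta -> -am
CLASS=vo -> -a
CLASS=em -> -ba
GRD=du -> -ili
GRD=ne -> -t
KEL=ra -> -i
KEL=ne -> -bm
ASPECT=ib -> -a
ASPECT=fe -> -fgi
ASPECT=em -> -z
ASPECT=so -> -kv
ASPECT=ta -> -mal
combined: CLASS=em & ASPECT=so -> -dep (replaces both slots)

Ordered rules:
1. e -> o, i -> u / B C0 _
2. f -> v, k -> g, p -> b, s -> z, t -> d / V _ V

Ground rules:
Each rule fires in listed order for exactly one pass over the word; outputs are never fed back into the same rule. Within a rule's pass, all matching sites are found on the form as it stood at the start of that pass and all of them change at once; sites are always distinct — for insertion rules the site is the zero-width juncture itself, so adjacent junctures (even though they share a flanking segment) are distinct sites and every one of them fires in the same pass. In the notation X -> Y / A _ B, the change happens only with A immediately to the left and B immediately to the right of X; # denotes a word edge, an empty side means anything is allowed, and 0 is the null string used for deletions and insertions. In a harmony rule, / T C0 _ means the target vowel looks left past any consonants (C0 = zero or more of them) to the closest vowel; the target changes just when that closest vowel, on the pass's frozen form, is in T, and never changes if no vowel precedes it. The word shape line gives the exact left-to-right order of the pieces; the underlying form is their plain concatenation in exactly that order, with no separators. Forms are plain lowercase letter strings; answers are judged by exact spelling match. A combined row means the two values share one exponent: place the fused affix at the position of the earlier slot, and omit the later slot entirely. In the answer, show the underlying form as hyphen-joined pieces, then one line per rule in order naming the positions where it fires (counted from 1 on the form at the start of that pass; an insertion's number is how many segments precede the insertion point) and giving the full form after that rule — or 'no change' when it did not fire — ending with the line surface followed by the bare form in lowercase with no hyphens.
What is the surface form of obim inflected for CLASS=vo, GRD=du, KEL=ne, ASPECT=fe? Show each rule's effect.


underlying: obim-ili-a-fgi-bm
1. e -> o, i -> u / B C0 _: fires at position(s) 3, 11: obumiliafgubm
2. f -> v, k -> g, p -> b, s -> z, t -> d / V _ V: no change
surface: obumiliafgubm


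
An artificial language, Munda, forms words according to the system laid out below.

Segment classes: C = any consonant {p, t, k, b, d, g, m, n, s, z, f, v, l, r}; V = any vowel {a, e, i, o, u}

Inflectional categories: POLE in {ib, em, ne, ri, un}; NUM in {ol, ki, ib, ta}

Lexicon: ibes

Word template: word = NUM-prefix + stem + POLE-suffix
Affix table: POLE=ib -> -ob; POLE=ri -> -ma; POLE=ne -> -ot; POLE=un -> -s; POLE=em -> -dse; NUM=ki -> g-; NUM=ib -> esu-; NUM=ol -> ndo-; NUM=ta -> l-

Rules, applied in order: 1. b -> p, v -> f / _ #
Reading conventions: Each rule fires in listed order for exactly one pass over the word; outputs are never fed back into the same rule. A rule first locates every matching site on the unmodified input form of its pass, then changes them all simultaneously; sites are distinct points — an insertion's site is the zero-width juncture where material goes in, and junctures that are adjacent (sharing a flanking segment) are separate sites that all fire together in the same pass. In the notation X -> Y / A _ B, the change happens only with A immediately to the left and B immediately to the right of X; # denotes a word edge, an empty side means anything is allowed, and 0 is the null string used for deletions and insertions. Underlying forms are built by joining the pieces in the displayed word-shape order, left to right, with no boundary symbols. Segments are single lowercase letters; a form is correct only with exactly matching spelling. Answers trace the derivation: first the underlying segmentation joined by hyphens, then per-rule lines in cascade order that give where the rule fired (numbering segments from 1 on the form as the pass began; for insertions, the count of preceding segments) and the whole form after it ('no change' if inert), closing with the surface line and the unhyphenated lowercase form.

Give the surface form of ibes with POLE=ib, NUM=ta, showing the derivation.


underlying: l-ibes-ob
1. b -> p, v -> f / _ #: fires at position(s) 7: libesop
surface: libesop


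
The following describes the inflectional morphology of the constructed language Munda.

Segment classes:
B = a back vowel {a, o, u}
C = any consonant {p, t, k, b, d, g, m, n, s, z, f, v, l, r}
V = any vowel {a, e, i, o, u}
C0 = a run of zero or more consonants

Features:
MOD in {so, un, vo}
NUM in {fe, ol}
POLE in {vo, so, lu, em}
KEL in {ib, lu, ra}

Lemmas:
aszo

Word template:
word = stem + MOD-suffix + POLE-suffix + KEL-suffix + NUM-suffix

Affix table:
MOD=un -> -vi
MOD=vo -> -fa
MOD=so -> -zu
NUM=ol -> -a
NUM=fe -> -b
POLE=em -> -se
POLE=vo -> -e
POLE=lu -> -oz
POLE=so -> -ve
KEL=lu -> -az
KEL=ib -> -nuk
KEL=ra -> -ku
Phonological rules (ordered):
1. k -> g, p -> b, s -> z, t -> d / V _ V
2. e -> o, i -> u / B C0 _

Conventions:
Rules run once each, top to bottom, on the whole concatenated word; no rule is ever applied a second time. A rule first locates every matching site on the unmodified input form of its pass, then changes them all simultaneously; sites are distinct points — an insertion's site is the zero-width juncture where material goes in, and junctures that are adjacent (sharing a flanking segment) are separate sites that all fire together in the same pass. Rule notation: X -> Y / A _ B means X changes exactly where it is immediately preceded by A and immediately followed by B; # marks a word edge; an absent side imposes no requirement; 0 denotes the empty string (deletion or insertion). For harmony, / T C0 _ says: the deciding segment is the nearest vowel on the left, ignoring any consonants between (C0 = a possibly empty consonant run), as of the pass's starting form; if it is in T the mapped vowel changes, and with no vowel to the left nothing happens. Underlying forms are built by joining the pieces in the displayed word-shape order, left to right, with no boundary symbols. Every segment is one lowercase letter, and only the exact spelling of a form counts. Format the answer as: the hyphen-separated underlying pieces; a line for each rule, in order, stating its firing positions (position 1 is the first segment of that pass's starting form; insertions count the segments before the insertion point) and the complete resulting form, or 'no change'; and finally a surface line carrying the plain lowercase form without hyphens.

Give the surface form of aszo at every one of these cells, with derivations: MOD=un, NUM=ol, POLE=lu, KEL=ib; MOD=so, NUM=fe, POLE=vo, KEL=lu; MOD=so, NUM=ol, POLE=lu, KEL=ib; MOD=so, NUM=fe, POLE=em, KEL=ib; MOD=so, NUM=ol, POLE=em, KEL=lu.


cell MOD=un, NUM=ol, POLE=lu, KEL=ib:
underlying: aszo-vi-oz-nuk-a
1. k -> g, p -> b, s -> z, t -> d / V _ V: fires at position(s) 11: aszovioznuga
2. e -> o, i -> u / B C0 _: fires at position(s) 6: aszovuoznuga
surface: aszovuoznuga

cell MOD=so, NUM=fe, POLE=vo, KEL=lu:
underlying: aszo-zu-e-az-b
1. k -> g, p -> b, s -> z, t -> d / V _ V: no change
2. e -> o, i -> u / B C0 _: fires at position(s) 7: aszozuoazb
surface: aszozuoazb

cell MOD=so, NUM=ol, POLE=lu, KEL=ib:
underlying: aszo-zu-oz-nuk-a
1. k -> g, p -> b, s -> z, t -> d / V _ V: fires at position(s) 11: aszozuoznuga
2. e -> o, i -> u / B C0 _: no change
surface: aszozuoznuga

cell MOD=so, NUM=fe, POLE=em, KEL=ib:
underlying: aszo-zu-se-nuk-b
1. k -> g, p -> b, s -> z, t -> d / V _ V: fires at position(s) 7: aszozuzenukb
2. e -> o, i -> u / B C0 _: fires at position(s) 8: aszozuzonukb
surface: aszozuzonukb

cell MOD=so, NUM=ol, POLE=em, KEL=lu:
underlying: aszo-zu-se-az-a
1. k -> g, p -> b, s -> z, t -> d / V _ V: fires at position(s) 7: aszozuzeaza
2. e -> o, i -> u / B C0 _: fires at position(s) 8: aszozuzoaza
surface: aszozuzoaza


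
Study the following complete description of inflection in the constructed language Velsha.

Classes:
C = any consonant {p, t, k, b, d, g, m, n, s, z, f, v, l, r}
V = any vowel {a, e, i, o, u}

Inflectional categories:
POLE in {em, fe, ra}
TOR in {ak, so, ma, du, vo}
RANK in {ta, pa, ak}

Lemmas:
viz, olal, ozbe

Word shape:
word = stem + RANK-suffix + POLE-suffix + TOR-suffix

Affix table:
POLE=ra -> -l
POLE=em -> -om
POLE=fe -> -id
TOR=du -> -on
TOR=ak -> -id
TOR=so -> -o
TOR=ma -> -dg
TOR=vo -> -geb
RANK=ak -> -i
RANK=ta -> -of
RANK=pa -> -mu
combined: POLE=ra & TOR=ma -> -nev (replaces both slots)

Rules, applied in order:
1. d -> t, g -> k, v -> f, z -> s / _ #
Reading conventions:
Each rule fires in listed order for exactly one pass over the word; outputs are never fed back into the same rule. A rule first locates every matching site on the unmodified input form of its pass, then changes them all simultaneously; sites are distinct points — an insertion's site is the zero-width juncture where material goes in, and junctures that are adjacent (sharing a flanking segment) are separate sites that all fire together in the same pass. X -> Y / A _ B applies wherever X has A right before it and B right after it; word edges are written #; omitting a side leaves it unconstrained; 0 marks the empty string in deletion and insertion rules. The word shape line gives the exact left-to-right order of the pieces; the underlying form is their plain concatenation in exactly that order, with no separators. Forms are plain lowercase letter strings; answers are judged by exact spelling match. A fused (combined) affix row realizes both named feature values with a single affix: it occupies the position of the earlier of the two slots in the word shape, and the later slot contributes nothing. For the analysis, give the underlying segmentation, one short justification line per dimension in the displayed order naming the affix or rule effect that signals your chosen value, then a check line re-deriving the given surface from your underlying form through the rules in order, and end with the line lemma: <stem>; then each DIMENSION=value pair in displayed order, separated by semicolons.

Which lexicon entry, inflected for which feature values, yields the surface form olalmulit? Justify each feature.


underlying: olal-mu-l-id
POLE=ra - signalled by the affix -l
TOR=ak - signalled by the affix -id
RANK=pa - signalled by the affix -mu
check: olalmulid -> olalmulit
lemma: olal; POLE=ra; TOR=ak; RANK=pa


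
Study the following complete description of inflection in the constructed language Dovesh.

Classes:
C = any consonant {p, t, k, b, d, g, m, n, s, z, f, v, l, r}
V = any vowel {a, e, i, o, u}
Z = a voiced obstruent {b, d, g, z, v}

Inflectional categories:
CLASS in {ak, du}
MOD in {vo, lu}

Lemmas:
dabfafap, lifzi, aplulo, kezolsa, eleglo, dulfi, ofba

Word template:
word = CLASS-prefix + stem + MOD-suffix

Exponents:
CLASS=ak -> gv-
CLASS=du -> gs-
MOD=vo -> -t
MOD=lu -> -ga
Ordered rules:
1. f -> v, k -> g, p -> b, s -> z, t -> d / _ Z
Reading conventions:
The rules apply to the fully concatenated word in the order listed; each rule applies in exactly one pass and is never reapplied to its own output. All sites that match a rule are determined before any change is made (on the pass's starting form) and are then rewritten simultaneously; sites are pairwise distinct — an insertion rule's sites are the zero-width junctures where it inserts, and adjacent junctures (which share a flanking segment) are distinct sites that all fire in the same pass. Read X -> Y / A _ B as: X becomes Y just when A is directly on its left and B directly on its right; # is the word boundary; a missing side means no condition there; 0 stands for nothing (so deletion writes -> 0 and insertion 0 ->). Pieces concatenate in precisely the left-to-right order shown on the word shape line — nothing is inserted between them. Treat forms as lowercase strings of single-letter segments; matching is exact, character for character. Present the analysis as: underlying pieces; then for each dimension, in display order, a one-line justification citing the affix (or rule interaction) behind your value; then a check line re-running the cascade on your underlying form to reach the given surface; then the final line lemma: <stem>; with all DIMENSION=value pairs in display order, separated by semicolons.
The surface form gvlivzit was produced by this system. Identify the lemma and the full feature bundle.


underlying: gv-lifzi-t
CLASS=ak - signalled by the affix gv-
MOD=vo - signalled by the affix -t
check: gvlifzit -> gvlivzit
lemma: lifzi; CLASS=ak; MOD=vo


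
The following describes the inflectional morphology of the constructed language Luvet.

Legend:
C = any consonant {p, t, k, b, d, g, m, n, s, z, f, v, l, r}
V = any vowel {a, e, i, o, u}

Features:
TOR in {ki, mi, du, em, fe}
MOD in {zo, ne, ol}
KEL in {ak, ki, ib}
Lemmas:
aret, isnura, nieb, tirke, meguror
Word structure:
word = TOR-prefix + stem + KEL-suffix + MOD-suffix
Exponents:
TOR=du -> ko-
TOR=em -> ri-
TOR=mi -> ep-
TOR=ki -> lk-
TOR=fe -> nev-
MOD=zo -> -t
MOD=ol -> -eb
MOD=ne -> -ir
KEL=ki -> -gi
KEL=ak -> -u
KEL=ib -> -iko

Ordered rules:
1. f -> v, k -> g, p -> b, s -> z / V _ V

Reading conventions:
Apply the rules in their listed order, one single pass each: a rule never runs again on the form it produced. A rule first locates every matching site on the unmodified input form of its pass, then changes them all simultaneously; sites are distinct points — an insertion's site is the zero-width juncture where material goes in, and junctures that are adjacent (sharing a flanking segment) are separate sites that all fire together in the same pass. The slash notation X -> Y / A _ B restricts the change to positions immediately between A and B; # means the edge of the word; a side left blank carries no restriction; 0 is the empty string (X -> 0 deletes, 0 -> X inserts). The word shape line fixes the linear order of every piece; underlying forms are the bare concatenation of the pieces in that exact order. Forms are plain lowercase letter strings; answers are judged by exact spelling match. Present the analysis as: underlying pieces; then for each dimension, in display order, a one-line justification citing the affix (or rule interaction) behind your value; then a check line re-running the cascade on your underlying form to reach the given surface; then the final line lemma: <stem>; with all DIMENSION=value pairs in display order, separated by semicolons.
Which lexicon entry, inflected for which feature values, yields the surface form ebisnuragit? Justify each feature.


underlying: ep-isnura-gi-t
TOR=mi - signalled by the affix ep-
MOD=zo - signalled by the affix -t
KEL=ki - signalled by the affix -gi
check: episnuragit -> ebisnuragit
lemma: isnura; TOR=mi; MOD=zo; KEL=ki


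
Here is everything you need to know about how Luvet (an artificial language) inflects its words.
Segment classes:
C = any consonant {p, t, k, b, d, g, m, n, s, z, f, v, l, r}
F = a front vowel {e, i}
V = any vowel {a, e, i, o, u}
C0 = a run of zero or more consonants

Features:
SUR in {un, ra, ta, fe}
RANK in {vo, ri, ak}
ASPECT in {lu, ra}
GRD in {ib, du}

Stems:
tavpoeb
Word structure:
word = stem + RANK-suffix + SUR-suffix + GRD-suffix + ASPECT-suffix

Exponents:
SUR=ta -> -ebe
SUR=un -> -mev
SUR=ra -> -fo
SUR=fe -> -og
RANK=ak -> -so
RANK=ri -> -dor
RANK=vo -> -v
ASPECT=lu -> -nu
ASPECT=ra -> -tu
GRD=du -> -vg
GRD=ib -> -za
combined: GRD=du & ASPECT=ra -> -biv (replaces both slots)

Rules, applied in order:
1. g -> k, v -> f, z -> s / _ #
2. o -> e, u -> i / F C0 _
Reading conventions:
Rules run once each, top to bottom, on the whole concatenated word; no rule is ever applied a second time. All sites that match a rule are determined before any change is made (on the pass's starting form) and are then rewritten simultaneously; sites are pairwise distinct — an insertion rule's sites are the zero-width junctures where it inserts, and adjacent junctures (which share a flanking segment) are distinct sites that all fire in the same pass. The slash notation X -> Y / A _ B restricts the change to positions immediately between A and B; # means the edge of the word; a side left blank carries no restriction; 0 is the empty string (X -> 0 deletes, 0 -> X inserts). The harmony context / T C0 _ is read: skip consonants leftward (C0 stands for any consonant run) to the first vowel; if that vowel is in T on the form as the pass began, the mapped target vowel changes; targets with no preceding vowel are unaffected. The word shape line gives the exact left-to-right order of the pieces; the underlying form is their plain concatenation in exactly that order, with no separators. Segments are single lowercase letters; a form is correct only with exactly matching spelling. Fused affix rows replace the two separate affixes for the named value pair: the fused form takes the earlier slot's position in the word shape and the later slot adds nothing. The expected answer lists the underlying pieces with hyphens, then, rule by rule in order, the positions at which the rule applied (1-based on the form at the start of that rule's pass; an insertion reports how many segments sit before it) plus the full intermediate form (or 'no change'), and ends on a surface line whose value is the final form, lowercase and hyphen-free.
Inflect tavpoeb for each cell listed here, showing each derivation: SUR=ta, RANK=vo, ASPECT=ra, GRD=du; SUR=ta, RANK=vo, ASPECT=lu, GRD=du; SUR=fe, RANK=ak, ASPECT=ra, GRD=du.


cell SUR=ta, RANK=vo, ASPECT=ra, GRD=du:
underlying: tavpoeb-v-ebe-biv
1. g -> k, v -> f, z -> s / _ #: fires at position(s) 14: tavpoebvebebif
2. o -> e, u -> i / F C0 _: no change
surface: tavpoebvebebif

cell SUR=ta, RANK=vo, ASPECT=lu, GRD=du:
underlying: tavpoeb-v-ebe-vg-nu
1. g -> k, v -> f, z -> s / _ #: no change
2. o -> e, u -> i / F C0 _: fires at position(s) 15: tavpoebvebevgni
surface: tavpoebvebevgni

cell SUR=fe, RANK=ak, ASPECT=ra, GRD=du:
underlying: tavpoeb-so-og-biv
1. g -> k, v -> f, z -> s / _ #: fires at position(s) 14: tavpoebsoogbif
2. o -> e, u -> i / F C0 _: fires at position(s) 9: tavpoebseogbif
surface: tavpoebseogbif


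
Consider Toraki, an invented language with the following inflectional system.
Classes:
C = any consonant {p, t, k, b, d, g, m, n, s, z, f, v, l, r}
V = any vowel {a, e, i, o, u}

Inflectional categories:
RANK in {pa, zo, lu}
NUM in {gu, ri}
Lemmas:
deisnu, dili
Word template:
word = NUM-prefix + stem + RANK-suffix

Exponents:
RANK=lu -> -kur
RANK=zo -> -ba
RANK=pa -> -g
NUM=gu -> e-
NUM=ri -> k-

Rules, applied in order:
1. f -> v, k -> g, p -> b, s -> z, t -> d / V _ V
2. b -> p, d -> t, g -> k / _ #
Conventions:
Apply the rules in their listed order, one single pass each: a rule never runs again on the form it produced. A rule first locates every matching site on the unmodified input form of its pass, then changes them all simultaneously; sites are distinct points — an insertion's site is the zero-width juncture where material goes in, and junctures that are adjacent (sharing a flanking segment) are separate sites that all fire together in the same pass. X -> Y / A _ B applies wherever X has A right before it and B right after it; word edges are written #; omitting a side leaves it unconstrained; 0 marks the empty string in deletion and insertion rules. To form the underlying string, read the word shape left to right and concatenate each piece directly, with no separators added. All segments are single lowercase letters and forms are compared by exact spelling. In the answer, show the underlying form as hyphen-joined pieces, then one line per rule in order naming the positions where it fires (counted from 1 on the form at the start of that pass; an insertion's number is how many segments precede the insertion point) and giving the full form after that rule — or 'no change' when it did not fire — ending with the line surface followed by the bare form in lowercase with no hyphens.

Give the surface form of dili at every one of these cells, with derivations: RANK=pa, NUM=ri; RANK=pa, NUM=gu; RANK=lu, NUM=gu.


cell RANK=pa, NUM=ri:
underlying: k-dili-g
1. f -> v, k -> g, p -> b, s -> z, t -> d / V _ V: no change
2. b -> p, d -> t, g -> k / _ #: fires at position(s) 6: kdilik
surface: kdilik

cell RANK=pa, NUM=gu:
underlying: e-dili-g
1. f -> v, k -> g, p -> b, s -> z, t -> d / V _ V: no change
2. b -> p, d -> t, g -> k / _ #: fires at position(s) 6: edilik
surface: edilik

cell RANK=lu, NUM=gu:
underlying: e-dili-kur
1. f -> v, k -> g, p -> b, s -> z, t -> d / V _ V: fires at position(s) 6: ediligur
2. b -> p, d -> t, g -> k / _ #: no change
surface: ediligur


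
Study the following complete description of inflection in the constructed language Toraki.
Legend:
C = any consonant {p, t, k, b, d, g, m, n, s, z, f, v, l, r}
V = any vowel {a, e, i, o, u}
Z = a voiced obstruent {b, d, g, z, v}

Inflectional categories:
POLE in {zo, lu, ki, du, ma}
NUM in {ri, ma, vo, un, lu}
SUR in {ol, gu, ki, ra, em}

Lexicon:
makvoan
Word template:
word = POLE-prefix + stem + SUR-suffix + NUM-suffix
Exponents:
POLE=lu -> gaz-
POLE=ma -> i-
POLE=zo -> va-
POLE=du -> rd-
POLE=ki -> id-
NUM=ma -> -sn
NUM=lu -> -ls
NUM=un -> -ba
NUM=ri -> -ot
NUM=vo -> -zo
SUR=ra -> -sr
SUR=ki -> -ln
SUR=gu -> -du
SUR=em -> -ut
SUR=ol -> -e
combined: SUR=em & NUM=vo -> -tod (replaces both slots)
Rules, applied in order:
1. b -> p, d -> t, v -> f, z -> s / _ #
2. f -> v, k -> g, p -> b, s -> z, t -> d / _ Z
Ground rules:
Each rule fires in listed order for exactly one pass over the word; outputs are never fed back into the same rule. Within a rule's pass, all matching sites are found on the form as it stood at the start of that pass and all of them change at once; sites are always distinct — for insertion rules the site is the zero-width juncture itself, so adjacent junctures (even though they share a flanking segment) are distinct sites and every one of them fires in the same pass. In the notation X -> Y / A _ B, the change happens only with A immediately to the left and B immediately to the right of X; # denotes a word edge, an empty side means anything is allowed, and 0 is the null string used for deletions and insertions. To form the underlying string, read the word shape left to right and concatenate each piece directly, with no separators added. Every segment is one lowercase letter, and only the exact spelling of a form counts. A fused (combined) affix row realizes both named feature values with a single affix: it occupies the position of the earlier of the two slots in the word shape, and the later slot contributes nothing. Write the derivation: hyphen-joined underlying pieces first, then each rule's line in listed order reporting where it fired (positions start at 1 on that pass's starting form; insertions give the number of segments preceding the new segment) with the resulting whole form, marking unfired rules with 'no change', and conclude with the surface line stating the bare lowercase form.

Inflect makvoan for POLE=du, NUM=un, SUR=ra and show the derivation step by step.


underlying: rd-makvoan-sr-ba
1. b -> p, d -> t, v -> f, z -> s / _ #: no change
2. f -> v, k -> g, p -> b, s -> z, t -> d / _ Z: fires at position(s) 5: rdmagvoansrba
surface: rdmagvoansrba


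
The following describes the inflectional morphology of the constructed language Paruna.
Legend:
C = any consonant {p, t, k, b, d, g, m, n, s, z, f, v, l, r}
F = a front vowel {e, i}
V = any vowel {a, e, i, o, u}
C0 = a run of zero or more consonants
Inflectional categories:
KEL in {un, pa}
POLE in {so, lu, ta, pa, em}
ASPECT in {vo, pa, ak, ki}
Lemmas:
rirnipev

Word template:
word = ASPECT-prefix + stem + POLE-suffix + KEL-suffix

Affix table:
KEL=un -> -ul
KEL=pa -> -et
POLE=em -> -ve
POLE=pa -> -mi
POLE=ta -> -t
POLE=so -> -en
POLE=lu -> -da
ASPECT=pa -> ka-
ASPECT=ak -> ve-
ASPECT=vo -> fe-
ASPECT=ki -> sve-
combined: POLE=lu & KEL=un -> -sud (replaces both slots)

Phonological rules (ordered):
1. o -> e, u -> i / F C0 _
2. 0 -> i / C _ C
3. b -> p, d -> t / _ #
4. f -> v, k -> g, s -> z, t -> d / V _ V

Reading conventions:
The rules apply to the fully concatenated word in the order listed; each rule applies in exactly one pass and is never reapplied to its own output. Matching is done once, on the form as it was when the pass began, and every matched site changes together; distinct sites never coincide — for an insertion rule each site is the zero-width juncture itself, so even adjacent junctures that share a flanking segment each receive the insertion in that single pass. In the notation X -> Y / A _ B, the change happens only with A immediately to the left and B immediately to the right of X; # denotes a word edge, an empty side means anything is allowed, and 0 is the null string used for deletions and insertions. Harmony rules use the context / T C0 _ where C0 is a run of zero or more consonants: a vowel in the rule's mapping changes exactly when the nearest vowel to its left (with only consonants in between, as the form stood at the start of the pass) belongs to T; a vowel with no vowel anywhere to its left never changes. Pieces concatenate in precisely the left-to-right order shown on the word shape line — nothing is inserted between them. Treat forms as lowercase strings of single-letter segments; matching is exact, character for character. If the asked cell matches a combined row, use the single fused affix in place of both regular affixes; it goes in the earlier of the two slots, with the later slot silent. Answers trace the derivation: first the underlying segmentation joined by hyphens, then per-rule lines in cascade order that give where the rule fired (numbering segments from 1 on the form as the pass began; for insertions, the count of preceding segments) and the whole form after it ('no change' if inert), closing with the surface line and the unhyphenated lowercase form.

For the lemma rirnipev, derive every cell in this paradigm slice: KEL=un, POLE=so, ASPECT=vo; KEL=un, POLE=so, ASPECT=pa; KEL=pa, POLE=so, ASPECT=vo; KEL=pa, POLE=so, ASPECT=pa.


cell KEL=un, POLE=so, ASPECT=vo:
underlying: fe-rirnipev-en-ul
1. o -> e, u -> i / F C0 _: fires at position(s) 13: ferirnipevenil
2. 0 -> i / C _ C: inserts after position(s) 5: feririnipevenil
3. b -> p, d -> t / _ #: no change
4. f -> v, k -> g, s -> z, t -> d / V _ V: no change
surface: feririnipevenil

cell KEL=un, POLE=so, ASPECT=pa:
underlying: ka-rirnipev-en-ul
1. o -> e, u -> i / F C0 _: fires at position(s) 13: karirnipevenil
2. 0 -> i / C _ C: inserts after position(s) 5: karirinipevenil
3. b -> p, d -> t / _ #: no change
4. f -> v, k -> g, s -> z, t -> d / V _ V: no change
surface: karirinipevenil

cell KEL=pa, POLE=so, ASPECT=vo:
underlying: fe-rirnipev-en-et
1. o -> e, u -> i / F C0 _: no change
2. 0 -> i / C _ C: inserts after position(s) 5: feririnipevenet
3. b -> p, d -> t / _ #: no change
4. f -> v, k -> g, s -> z, t -> d / V _ V: no change
surface: feririnipevenet

cell KEL=pa, POLE=so, ASPECT=pa:
underlying: ka-rirnipev-en-et
1. o -> e, u -> i / F C0 _: no change
2. 0 -> i / C _ C: inserts after position(s) 5: karirinipevenet
3. b -> p, d -> t / _ #: no change
4. f -> v, k -> g, s -> z, t -> d / V _ V: no change
surface: karirinipevenet


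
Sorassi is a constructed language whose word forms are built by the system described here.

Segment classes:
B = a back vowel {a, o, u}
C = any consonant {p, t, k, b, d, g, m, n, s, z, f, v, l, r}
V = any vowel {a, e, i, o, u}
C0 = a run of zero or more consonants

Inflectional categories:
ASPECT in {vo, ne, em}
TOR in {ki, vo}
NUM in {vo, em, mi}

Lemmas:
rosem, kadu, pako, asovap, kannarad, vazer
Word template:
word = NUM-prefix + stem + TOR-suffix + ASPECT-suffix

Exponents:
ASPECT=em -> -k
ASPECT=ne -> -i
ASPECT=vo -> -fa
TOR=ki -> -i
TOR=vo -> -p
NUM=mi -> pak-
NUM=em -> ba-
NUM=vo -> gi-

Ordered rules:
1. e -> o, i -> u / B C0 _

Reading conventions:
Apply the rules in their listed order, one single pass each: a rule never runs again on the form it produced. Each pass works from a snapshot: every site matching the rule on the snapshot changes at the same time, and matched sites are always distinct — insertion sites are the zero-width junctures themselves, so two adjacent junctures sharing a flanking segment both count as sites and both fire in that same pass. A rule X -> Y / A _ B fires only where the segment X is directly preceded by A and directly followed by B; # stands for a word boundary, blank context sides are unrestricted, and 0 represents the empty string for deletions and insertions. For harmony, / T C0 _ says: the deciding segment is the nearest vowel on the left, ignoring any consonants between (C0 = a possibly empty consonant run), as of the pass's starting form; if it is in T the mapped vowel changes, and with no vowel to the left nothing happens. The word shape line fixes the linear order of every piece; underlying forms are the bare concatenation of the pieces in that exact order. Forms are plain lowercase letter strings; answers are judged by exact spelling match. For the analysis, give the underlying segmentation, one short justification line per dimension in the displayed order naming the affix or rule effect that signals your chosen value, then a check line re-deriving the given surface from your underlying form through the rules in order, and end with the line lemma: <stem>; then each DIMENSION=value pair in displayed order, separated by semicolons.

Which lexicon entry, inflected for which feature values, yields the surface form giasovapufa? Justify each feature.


underlying: gi-asovap-i-fa
ASPECT=vo - signalled by the affix -fa
TOR=ki - signalled by the affix -i
NUM=vo - signalled by the affix gi-
check: giasovapifa -> giasovapufa
lemma: asovap; ASPECT=vo; TOR=ki; NUM=vo


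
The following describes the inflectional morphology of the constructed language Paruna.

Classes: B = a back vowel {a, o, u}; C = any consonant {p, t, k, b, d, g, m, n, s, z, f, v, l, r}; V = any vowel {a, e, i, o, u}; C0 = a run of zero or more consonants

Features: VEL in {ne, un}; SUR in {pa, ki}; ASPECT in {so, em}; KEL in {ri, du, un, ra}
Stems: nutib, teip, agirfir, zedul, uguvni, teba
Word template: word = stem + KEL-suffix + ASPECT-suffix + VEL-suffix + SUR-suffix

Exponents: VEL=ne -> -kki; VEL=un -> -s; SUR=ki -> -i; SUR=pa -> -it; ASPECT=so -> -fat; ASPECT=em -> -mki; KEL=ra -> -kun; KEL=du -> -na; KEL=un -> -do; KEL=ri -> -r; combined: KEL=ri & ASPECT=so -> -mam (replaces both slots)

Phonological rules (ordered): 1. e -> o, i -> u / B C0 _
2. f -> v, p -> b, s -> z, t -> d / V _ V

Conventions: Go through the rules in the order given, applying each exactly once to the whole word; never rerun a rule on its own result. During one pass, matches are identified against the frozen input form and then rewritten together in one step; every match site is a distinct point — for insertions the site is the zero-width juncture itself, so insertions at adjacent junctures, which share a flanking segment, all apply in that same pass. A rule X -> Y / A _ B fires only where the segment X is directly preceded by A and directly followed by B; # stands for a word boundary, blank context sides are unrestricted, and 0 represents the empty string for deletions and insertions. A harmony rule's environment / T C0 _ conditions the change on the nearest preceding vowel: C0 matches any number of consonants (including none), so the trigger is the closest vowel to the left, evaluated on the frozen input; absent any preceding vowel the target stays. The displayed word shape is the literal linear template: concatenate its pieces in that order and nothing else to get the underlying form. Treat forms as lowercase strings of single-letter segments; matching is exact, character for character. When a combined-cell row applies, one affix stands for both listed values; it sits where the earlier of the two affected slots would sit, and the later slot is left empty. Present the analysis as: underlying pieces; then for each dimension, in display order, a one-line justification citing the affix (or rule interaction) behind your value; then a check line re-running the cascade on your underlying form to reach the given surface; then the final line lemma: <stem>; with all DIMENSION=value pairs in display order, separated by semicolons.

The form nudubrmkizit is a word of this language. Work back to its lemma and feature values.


underlying: nutib-r-mki-s-it
VEL=un - signalled by the affix -s
SUR=pa - signalled by the affix -it
ASPECT=em - signalled by the affix -mki
KEL=ri - signalled by the affix -r
check: nutibrmkisit -> nutubrmkisit -> nudubrmkizit
lemma: nutib; VEL=un; SUR=pa; ASPECT=em; KEL=ri


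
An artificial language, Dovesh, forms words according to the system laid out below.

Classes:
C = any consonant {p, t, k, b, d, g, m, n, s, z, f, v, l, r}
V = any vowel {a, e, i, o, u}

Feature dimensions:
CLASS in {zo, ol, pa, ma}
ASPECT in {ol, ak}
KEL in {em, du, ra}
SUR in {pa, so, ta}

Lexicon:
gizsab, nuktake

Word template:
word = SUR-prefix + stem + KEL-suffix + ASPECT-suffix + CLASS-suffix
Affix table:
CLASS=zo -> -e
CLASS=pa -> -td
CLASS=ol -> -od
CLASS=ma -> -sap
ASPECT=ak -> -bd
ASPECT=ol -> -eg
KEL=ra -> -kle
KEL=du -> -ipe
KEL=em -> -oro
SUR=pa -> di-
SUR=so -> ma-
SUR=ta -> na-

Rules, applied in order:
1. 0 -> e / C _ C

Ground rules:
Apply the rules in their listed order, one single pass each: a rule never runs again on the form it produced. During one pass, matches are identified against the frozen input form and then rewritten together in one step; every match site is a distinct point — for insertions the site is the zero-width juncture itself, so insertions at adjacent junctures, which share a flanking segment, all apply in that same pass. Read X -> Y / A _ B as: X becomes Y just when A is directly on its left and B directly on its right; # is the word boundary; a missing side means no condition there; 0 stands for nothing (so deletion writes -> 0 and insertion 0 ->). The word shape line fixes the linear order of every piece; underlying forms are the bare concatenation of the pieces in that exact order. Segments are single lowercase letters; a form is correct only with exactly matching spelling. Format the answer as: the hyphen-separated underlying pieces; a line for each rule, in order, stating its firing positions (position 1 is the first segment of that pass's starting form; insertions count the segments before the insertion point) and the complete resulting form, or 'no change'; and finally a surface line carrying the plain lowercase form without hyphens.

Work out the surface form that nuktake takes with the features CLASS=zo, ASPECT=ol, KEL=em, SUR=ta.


underlying: na-nuktake-oro-eg-e
1. 0 -> e / C _ C: inserts after position(s) 5: nanuketakeoroege
surface: nanuketakeoroege


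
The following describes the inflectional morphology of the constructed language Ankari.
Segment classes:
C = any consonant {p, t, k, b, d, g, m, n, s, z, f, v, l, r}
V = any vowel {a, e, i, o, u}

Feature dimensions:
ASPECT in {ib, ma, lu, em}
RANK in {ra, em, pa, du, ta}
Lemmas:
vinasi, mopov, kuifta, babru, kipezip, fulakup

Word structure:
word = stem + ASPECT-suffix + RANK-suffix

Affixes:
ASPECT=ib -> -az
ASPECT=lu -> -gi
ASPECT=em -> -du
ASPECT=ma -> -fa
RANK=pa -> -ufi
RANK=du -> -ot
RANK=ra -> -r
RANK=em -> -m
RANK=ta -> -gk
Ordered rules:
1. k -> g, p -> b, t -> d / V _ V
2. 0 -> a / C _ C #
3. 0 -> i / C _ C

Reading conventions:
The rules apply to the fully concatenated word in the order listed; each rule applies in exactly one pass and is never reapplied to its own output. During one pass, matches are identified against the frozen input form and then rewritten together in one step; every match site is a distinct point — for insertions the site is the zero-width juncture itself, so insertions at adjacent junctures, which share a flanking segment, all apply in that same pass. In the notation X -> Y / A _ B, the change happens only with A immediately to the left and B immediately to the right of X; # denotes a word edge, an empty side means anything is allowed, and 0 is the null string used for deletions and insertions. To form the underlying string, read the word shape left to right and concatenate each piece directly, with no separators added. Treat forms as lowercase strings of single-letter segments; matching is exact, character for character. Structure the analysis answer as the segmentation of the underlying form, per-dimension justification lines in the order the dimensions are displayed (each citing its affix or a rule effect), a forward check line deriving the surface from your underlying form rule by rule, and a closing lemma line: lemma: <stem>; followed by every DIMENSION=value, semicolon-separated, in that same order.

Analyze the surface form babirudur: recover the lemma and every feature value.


underlying: babru-du-r
ASPECT=em - signalled by the affix -du
RANK=ra - signalled by the affix -r
check: babrudur -> babrudur -> babrudur -> babirudur
lemma: babru; ASPECT=em; RANK=ra


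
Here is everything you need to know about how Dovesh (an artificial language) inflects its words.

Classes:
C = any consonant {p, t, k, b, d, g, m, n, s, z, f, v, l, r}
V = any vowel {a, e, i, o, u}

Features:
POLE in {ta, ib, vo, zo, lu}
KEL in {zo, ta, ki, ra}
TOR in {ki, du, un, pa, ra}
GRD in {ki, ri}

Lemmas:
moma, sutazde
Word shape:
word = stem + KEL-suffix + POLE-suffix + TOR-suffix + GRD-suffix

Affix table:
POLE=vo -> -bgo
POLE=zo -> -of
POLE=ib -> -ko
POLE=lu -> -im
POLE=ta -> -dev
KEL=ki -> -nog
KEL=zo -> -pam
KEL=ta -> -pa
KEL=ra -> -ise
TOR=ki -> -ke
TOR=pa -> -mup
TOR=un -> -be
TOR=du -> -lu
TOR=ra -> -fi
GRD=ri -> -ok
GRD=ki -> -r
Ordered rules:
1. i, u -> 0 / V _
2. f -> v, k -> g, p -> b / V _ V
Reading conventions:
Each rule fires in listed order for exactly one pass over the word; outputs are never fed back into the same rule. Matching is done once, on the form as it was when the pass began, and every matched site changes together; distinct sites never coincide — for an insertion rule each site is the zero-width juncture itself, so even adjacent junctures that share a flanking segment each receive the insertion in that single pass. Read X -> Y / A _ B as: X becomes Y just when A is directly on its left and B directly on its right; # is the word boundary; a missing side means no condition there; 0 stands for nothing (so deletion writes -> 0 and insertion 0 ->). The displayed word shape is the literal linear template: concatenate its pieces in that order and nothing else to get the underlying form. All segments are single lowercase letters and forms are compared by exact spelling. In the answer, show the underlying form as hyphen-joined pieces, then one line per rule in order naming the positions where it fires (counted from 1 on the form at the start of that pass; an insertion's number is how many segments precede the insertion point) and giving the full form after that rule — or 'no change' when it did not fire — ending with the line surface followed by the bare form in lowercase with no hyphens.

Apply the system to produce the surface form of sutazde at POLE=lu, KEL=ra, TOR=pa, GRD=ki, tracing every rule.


underlying: sutazde-ise-im-mup-r
1. i, u -> 0 / V _: fires at position(s) 8, 11: sutazdesemmupr
2. f -> v, k -> g, p -> b / V _ V: no change
surface: sutazdesemmupr
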